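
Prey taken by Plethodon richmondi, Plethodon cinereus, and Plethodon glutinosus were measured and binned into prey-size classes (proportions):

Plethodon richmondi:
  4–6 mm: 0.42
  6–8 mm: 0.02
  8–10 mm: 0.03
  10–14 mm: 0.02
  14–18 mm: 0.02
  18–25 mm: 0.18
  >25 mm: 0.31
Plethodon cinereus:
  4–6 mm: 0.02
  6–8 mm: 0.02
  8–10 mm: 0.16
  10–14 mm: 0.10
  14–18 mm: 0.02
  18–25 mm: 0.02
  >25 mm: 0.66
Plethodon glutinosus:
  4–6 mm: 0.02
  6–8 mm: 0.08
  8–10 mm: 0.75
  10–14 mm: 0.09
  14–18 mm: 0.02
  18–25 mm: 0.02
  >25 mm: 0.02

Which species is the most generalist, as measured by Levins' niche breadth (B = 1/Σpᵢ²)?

Plethodon richmondi

Σp_richᵢ² = 0.42² + 0.02² + 0.03² + 0.02² + 0.02² + 0.18² + 0.31² = 0.1764 + 0.0004 + 0.0009 + 0.0004 + 0.0004 + 0.0324 + 0.0961 = 0.3070
B_rich = 1 / 0.3070 = 3.2573
Σp_cineᵢ² = 0.02² + 0.02² + 0.16² + 0.10² + 0.02² + 0.02² + 0.66² = 0.0004 + 0.0004 + 0.0256 + 0.0100 + 0.0004 + 0.0004 + 0.4356 = 0.4728
B_cine = 1 / 0.4728 = 2.1151
Σp_glutᵢ² = 0.02² + 0.08² + 0.75² + 0.09² + 0.02² + 0.02² + 0.02² = 0.0004 + 0.0064 + 0.5625 + 0.0081 + 0.0004 + 0.0004 + 0.0004 = 0.5786
B_glut = 1 / 0.5786 = 1.7283
Highest B → broadest niche (most generalist): Plethodon richmondi (B = 3.26).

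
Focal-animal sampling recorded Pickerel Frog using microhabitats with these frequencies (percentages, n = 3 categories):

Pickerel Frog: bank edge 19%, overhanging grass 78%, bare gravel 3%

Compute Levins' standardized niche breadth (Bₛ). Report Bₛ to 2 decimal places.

Convert percentages to proportions (divide by 100).
Σpᵢ² = 0.19² + 0.78² + 0.03² = 0.0361 + 0.6084 + 0.0009 = 0.6454
B = 1 / 0.6454 = 1.5494
Bₛ = (B − 1)/(n − 1) = (1.5494 − 1)/(3 − 1) = 0.5494/2 = 0.2747

0.27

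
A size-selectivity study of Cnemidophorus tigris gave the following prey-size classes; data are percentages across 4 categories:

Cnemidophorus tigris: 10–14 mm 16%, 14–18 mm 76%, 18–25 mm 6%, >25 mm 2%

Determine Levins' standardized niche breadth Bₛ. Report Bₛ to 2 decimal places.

0.22

Convert percentages to proportions (divide by 100).
Σpᵢ² = 0.16² + 0.76² + 0.06² + 0.02² = 0.0256 + 0.5776 + 0.0036 + 0.0004 = 0.6072
B = 1 / 0.6072 = 1.6469
Bₛ = (B − 1)/(n − 1) = (1.6469 − 1)/(4 − 1) = 0.6469/3 = 0.2156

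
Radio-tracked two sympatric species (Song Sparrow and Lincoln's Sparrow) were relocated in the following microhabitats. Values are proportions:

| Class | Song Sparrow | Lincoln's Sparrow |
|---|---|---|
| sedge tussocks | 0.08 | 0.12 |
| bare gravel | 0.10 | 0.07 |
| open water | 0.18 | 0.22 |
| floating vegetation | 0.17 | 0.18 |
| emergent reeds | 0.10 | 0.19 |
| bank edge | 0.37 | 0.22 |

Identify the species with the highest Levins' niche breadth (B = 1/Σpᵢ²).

Lincoln's Sparrow

Σp_Songᵢ² = 0.08² + 0.10² + 0.18² + 0.17² + 0.10² + 0.37² = 0.0064 + 0.0100 + 0.0324 + 0.0289 + 0.0100 + 0.1369 = 0.2246
B_Song = 1 / 0.2246 = 4.4524
Σp_Lincᵢ² = 0.12² + 0.07² + 0.22² + 0.18² + 0.19² + 0.22² = 0.0144 + 0.0049 + 0.0484 + 0.0324 + 0.0361 + 0.0484 = 0.1846
B_Linc = 1 / 0.1846 = 5.4171
Highest B → broadest niche (most generalist): Lincoln's Sparrow (B = 5.42).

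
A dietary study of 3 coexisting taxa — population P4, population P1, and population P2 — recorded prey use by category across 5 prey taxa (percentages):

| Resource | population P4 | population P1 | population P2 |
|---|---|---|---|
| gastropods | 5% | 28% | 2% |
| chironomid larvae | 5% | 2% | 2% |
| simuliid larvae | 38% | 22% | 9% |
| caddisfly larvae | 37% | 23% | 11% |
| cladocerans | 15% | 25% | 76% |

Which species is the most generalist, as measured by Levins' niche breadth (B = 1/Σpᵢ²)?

Convert percentages to proportions (divide by 100).
Σp_P4ᵢ² = 0.05² + 0.05² + 0.38² + 0.37² + 0.15² = 0.0025 + 0.0025 + 0.1444 + 0.1369 + 0.0225 = 0.3088
B_P4 = 1 / 0.3088 = 3.2383
Σp_P1ᵢ² = 0.28² + 0.02² + 0.22² + 0.23² + 0.25² = 0.0784 + 0.0004 + 0.0484 + 0.0529 + 0.0625 = 0.2426
B_P1 = 1 / 0.2426 = 4.1220
Σp_P2ᵢ² = 0.02² + 0.02² + 0.09² + 0.11² + 0.76² = 0.0004 + 0.0004 + 0.0081 + 0.0121 + 0.5776 = 0.5986
B_P2 = 1 / 0.5986 = 1.6706
Highest B → broadest niche (most generalist): population P1 (B = 4.12).

population P1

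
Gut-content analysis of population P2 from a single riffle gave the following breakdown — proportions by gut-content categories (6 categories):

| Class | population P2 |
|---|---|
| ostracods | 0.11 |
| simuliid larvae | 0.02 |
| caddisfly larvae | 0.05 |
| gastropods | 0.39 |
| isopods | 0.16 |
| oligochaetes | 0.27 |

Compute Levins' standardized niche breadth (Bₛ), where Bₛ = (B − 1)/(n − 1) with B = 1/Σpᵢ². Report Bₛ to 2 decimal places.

Σpᵢ² = 0.11² + 0.02² + 0.05² + 0.39² + 0.16² + 0.27² = 0.0121 + 0.0004 + 0.0025 + 0.1521 + 0.0256 + 0.0729 = 0.2656
B = 1 / 0.2656 = 3.7651
Bₛ = (B − 1)/(n − 1) = (3.7651 − 1)/(6 − 1) = 2.7651/5 = 0.5530

0.55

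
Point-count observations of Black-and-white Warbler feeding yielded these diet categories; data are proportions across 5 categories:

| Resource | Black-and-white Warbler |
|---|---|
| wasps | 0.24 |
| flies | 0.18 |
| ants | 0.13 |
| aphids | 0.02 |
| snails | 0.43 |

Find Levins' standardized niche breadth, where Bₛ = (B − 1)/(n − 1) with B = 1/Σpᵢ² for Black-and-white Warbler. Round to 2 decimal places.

0.61

Σpᵢ² = 0.24² + 0.18² + 0.13² + 0.02² + 0.43² = 0.0576 + 0.0324 + 0.0169 + 0.0004 + 0.1849 = 0.2922
B = 1 / 0.2922 = 3.4223
Bₛ = (B − 1)/(n − 1) = (3.4223 − 1)/(5 − 1) = 2.4223/4 = 0.6056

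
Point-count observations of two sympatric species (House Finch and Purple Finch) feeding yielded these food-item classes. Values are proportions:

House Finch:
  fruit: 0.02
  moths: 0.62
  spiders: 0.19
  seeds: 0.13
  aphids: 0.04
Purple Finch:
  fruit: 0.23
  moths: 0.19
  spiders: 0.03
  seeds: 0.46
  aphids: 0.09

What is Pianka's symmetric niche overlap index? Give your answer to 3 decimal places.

Σ p₁ᵢp₂ᵢ = 0.0046 + 0.1178 + 0.0057 + 0.0598 + 0.0036 = 0.1915
Σp_1ᵢ² = 0.02² + 0.62² + 0.19² + 0.13² + 0.04² = 0.0004 + 0.3844 + 0.0361 + 0.0169 + 0.0016 = 0.4394
Σp_2ᵢ² = 0.23² + 0.19² + 0.03² + 0.46² + 0.09² = 0.0529 + 0.0361 + 0.0009 + 0.2116 + 0.0081 = 0.3096
O = 0.1915 / √(0.4394 × 0.3096) = 0.1915 / 0.368834 = 0.51920

0.519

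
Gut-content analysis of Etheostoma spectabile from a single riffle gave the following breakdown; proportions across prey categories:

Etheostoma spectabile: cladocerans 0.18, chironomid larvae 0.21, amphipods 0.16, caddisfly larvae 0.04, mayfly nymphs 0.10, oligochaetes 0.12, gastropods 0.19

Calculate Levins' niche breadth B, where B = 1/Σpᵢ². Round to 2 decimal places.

Σpᵢ² = 0.18² + 0.21² + 0.16² + 0.04² + 0.10² + 0.12² + 0.19² = 0.0324 + 0.0441 + 0.0256 + 0.0016 + 0.0100 + 0.0144 + 0.0361 = 0.1642
B = 1 / 0.1642 = 6.0901

6.09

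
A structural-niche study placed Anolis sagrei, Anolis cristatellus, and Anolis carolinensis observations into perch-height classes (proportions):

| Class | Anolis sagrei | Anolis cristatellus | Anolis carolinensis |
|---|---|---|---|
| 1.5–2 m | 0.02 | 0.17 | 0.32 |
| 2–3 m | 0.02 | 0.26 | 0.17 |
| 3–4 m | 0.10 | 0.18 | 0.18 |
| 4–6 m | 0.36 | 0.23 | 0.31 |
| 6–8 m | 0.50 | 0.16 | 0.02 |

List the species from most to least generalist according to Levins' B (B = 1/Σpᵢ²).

Σp_sagrᵢ² = 0.02² + 0.02² + 0.10² + 0.36² + 0.50² = 0.0004 + 0.0004 + 0.0100 + 0.1296 + 0.2500 = 0.3904
B_sagr = 1 / 0.3904 = 2.5615
Σp_crisᵢ² = 0.17² + 0.26² + 0.18² + 0.23² + 0.16² = 0.0289 + 0.0676 + 0.0324 + 0.0529 + 0.0256 = 0.2074
B_cris = 1 / 0.2074 = 4.8216
Σp_caroᵢ² = 0.32² + 0.17² + 0.18² + 0.31² + 0.02² = 0.1024 + 0.0289 + 0.0324 + 0.0961 + 0.0004 = 0.2602
B_caro = 1 / 0.2602 = 3.8432
Ranking by B (broadest → narrowest): Anolis cristatellus (4.82) > Anolis carolinensis (3.84) > Anolis sagrei (2.56)

Anolis cristatellus > Anolis carolinensis > Anolis sagrei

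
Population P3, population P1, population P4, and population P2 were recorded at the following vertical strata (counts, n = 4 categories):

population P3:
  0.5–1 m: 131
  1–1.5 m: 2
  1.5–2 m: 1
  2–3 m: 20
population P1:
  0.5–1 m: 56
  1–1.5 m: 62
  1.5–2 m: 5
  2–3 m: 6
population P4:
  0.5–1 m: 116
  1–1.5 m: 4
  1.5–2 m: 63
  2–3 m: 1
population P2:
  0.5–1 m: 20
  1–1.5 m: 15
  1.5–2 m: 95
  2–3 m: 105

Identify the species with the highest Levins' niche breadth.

population P2

Proportions for population P3 (n=154): 131/154=0.8506, 2/154=0.0130, 1/154=0.0065, 20/154=0.1299
Proportions for population P1 (n=129): 56/129=0.4341, 62/129=0.4806, 5/129=0.0388, 6/129=0.0465
Proportions for population P4 (n=184): 116/184=0.6304, 4/184=0.0217, 63/184=0.3424, 1/184=0.0054
Proportions for population P2 (n=235): 20/235=0.0851, 15/235=0.0638, 95/235=0.4043, 105/235=0.4468
Σp_P3ᵢ² = 0.8506² + 0.0130² + 0.0065² + 0.1299² = 0.723520 + 0.000169 + 0.000042 + 0.016874 = 0.740605
B_P3 = 1 / 0.740605 = 1.3502
Σp_P1ᵢ² = 0.4341² + 0.4806² + 0.0388² + 0.0465² = 0.188443 + 0.230976 + 0.001505 + 0.002162 = 0.423086
B_P1 = 1 / 0.423086 = 2.3636
Σp_P4ᵢ² = 0.6304² + 0.0217² + 0.3424² + 0.0054² = 0.397404 + 0.000471 + 0.117238 + 0.000029 = 0.515142
B_P4 = 1 / 0.515142 = 1.9412
Σp_P2ᵢ² = 0.0851² + 0.0638² + 0.4043² + 0.4468² = 0.007242 + 0.004070 + 0.163458 + 0.199630 = 0.374400
B_P2 = 1 / 0.374400 = 2.6709
Highest B → broadest niche (most generalist): population P2 (B = 2.67).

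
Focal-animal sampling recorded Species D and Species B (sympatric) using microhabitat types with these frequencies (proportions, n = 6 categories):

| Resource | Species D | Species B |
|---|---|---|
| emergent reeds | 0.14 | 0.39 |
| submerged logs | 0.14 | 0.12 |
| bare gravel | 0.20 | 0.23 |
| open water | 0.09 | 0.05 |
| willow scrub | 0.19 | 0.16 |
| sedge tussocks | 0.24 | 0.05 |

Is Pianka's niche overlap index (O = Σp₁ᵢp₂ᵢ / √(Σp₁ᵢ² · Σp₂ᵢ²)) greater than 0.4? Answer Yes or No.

Yes

Σ p₁ᵢp₂ᵢ = 0.0546 + 0.0168 + 0.0460 + 0.0045 + 0.0304 + 0.0120 = 0.1643
Σp_1ᵢ² = 0.14² + 0.14² + 0.20² + 0.09² + 0.19² + 0.24² = 0.0196 + 0.0196 + 0.0400 + 0.0081 + 0.0361 + 0.0576 = 0.1810
Σp_2ᵢ² = 0.39² + 0.12² + 0.23² + 0.05² + 0.16² + 0.05² = 0.1521 + 0.0144 + 0.0529 + 0.0025 + 0.0256 + 0.0025 = 0.2500
O = 0.1643 / √(0.1810 × 0.2500) = 0.1643 / 0.21272 = 0.7724
O = 0.7724 > 0.4 → Yes.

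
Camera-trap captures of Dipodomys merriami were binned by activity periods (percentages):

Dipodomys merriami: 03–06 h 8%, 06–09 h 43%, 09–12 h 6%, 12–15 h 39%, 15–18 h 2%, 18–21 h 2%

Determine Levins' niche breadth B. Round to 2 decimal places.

Convert percentages to proportions (divide by 100).
Σpᵢ² = 0.08² + 0.43² + 0.06² + 0.39² + 0.02² + 0.02² = 0.0064 + 0.1849 + 0.0036 + 0.1521 + 0.0004 + 0.0004 = 0.3478
B = 1 / 0.3478 = 2.8752

2.88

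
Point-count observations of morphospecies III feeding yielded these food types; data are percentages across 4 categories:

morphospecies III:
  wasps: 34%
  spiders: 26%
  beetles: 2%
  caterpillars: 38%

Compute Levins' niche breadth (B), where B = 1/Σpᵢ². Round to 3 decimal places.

3.049

Convert percentages to proportions (divide by 100).
Σpᵢ² = 0.34² + 0.26² + 0.02² + 0.38² = 0.1156 + 0.0676 + 0.0004 + 0.1444 = 0.3280
B = 1 / 0.3280 = 3.04878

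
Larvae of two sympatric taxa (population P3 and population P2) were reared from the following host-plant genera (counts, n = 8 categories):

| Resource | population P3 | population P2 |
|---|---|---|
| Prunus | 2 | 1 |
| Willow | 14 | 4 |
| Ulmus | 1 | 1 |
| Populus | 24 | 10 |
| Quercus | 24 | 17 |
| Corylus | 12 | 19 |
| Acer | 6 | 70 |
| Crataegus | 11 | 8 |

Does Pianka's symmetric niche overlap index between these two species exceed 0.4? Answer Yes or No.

Yes

Proportions for population P3 (n=94): 2/94=0.0213, 14/94=0.1489, 1/94=0.0106, 24/94=0.2553, 24/94=0.2553, 12/94=0.1277, 6/94=0.0638, 11/94=0.1170
Proportions for population P2 (n=130): 1/130=0.0077, 4/130=0.0308, 1/130=0.0077, 10/130=0.0769, 17/130=0.1308, 19/130=0.1462, 70/130=0.5385, 8/130=0.0615
Σ p₁ᵢp₂ᵢ = 0.000164 + 0.004586 + 0.000082 + 0.019633 + 0.033393 + 0.018670 + 0.034356 + 0.007196 = 0.118080
Σp_1ᵢ² = 0.0213² + 0.1489² + 0.0106² + 0.2553² + 0.2553² + 0.1277² + 0.0638² + 0.1170² = 0.000454 + 0.022171 + 0.000112 + 0.065178 + 0.065178 + 0.016307 + 0.004070 + 0.013689 = 0.187159
Σp_2ᵢ² = 0.0077² + 0.0308² + 0.0077² + 0.0769² + 0.1308² + 0.1462² + 0.5385² + 0.0615² = 0.000059 + 0.000949 + 0.000059 + 0.005914 + 0.017109 + 0.021374 + 0.289982 + 0.003782 = 0.339228
O = 0.118080 / √(0.187159 × 0.339228) = 0.118080 / 0.2519714 = 0.4686
O = 0.4686 > 0.4 → Yes.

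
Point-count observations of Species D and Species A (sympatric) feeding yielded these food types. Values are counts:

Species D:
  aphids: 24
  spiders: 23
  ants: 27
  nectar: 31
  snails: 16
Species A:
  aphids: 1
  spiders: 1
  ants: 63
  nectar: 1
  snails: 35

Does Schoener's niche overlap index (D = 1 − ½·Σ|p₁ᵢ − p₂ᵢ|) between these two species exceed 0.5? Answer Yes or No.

Proportions for Species D (n=121): 24/121=0.1983, 23/121=0.1901, 27/121=0.2231, 31/121=0.2562, 16/121=0.1322
Proportions for Species A (n=101): 1/101=0.0099, 1/101=0.0099, 63/101=0.6238, 1/101=0.0099, 35/101=0.3465
Σ|p₁ᵢ − p₂ᵢ| = 0.1884 + 0.1802 + 0.4007 + 0.2463 + 0.2143 = 1.2299
D = 1 − ½ × 1.2299 = 1 − 0.61495 = 0.38505
D = 0.38505 < 0.5 → No.

No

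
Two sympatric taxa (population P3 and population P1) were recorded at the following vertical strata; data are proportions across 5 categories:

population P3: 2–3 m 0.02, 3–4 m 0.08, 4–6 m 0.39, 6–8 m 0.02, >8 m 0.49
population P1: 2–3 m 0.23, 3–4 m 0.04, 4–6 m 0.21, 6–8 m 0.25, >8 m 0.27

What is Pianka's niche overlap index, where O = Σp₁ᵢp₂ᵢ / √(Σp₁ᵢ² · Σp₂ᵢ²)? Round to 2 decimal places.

0.74

Σ p₁ᵢp₂ᵢ = 0.0046 + 0.0032 + 0.0819 + 0.0050 + 0.1323 = 0.2270
Σp_1ᵢ² = 0.02² + 0.08² + 0.39² + 0.02² + 0.49² = 0.0004 + 0.0064 + 0.1521 + 0.0004 + 0.2401 = 0.3994
Σp_2ᵢ² = 0.23² + 0.04² + 0.21² + 0.25² + 0.27² = 0.0529 + 0.0016 + 0.0441 + 0.0625 + 0.0729 = 0.2340
O = 0.2270 / √(0.3994 × 0.2340) = 0.2270 / 0.30571 = 0.7425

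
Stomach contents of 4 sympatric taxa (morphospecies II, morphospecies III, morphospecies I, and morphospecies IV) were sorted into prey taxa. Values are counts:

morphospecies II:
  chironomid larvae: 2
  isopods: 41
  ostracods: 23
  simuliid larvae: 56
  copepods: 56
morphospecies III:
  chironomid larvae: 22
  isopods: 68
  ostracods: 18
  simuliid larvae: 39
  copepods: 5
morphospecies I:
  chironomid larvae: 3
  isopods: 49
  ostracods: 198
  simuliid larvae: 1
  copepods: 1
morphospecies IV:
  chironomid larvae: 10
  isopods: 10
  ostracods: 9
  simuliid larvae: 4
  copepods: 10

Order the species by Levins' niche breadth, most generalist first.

Proportions for morphospecies II (n=178): 2/178=0.0112, 41/178=0.2303, 23/178=0.1292, 56/178=0.3146, 56/178=0.3146
Proportions for morphospecies III (n=152): 22/152=0.1447, 68/152=0.4474, 18/152=0.1184, 39/152=0.2566, 5/152=0.0329
Proportions for morphospecies I (n=252): 3/252=0.0119, 49/252=0.1944, 198/252=0.7857, 1/252=0.0040, 1/252=0.0040
Proportions for morphospecies IV (n=43): 10/43=0.2326, 10/43=0.2326, 9/43=0.2093, 4/43=0.0930, 10/43=0.2326
Σp_IIᵢ² = 0.0112² + 0.2303² + 0.1292² + 0.3146² + 0.3146² = 0.000125 + 0.053038 + 0.016693 + 0.098973 + 0.098973 = 0.267802
B_II = 1 / 0.267802 = 3.7341
Σp_IIIᵢ² = 0.1447² + 0.4474² + 0.1184² + 0.2566² + 0.0329² = 0.020938 + 0.200167 + 0.014019 + 0.065844 + 0.001082 = 0.302050
B_III = 1 / 0.302050 = 3.3107
Σp_Iᵢ² = 0.0119² + 0.1944² + 0.7857² + 0.0040² + 0.0040² = 0.000142 + 0.037791 + 0.617324 + 0.000016 + 0.000016 = 0.655289
B_I = 1 / 0.655289 = 1.5260
Σp_IVᵢ² = 0.2326² + 0.2326² + 0.2093² + 0.0930² + 0.2326² = 0.054103 + 0.054103 + 0.043806 + 0.008649 + 0.054103 = 0.214764
B_IV = 1 / 0.214764 = 4.6563
Ranking by B (broadest → narrowest): morphospecies IV (4.66) > morphospecies II (3.73) > morphospecies III (3.31) > morphospecies I (1.53)

morphospecies IV > morphospecies II > morphospecies III > morphospecies I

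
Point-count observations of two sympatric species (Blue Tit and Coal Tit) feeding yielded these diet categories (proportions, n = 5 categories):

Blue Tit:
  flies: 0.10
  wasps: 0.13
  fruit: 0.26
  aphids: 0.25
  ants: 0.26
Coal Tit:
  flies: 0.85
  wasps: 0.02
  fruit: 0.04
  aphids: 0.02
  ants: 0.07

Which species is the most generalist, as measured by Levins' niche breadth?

Σp_Blueᵢ² = 0.10² + 0.13² + 0.26² + 0.25² + 0.26² = 0.0100 + 0.0169 + 0.0676 + 0.0625 + 0.0676 = 0.2246
B_Blue = 1 / 0.2246 = 4.4524
Σp_Coalᵢ² = 0.85² + 0.02² + 0.04² + 0.02² + 0.07² = 0.7225 + 0.0004 + 0.0016 + 0.0004 + 0.0049 = 0.7298
B_Coal = 1 / 0.7298 = 1.3702
Highest B → broadest niche (most generalist): Blue Tit (B = 4.45).

Blue Tit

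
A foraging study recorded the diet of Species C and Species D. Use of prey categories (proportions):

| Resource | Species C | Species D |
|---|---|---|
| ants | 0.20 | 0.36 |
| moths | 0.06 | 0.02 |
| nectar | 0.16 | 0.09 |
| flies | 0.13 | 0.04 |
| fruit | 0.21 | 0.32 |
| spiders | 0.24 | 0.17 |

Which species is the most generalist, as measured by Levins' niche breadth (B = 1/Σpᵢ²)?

Species C

Σp_Cᵢ² = 0.20² + 0.06² + 0.16² + 0.13² + 0.21² + 0.24² = 0.0400 + 0.0036 + 0.0256 + 0.0169 + 0.0441 + 0.0576 = 0.1878
B_C = 1 / 0.1878 = 5.3248
Σp_Dᵢ² = 0.36² + 0.02² + 0.09² + 0.04² + 0.32² + 0.17² = 0.1296 + 0.0004 + 0.0081 + 0.0016 + 0.1024 + 0.0289 = 0.2710
B_D = 1 / 0.2710 = 3.6900
Highest B → broadest niche (most generalist): Species C (B = 5.32).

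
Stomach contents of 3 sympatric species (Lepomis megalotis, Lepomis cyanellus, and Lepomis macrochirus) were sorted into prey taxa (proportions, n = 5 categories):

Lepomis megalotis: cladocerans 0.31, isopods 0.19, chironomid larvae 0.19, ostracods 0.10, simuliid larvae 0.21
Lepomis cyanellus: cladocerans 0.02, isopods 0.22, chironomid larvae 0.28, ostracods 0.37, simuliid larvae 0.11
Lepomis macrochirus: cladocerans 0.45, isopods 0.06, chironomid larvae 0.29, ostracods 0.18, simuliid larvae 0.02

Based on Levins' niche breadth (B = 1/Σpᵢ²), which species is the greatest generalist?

Σp_megaᵢ² = 0.31² + 0.19² + 0.19² + 0.10² + 0.21² = 0.0961 + 0.0361 + 0.0361 + 0.0100 + 0.0441 = 0.2224
B_mega = 1 / 0.2224 = 4.4964
Σp_cyanᵢ² = 0.02² + 0.22² + 0.28² + 0.37² + 0.11² = 0.0004 + 0.0484 + 0.0784 + 0.1369 + 0.0121 = 0.2762
B_cyan = 1 / 0.2762 = 3.6206
Σp_macrᵢ² = 0.45² + 0.06² + 0.29² + 0.18² + 0.02² = 0.2025 + 0.0036 + 0.0841 + 0.0324 + 0.0004 = 0.3230
B_macr = 1 / 0.3230 = 3.0960
Highest B → broadest niche (most generalist): Lepomis megalotis (B = 4.50).

Lepomis megalotis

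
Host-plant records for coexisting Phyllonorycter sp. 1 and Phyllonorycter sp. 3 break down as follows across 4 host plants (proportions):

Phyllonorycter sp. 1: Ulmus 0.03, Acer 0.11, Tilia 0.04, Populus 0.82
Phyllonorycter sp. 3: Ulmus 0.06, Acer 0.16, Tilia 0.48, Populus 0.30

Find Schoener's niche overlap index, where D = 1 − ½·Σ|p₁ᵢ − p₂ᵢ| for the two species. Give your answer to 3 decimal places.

0.480

Σ|p₁ᵢ − p₂ᵢ| = 0.03 + 0.05 + 0.44 + 0.52 = 1.04
D = 1 − ½ × 1.04 = 1 − 0.520 = 0.48000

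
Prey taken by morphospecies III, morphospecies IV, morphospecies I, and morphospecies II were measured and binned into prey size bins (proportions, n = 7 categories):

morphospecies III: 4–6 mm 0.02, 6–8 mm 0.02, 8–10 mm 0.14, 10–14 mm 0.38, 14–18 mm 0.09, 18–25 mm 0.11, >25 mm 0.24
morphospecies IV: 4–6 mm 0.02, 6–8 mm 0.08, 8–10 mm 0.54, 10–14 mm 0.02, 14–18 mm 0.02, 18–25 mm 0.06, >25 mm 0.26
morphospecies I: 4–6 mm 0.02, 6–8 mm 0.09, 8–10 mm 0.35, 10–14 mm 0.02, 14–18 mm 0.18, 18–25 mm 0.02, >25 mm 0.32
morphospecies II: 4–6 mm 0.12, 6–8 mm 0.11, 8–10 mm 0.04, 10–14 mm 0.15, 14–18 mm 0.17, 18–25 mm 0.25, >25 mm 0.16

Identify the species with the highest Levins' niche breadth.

morphospecies II

Σp_IIIᵢ² = 0.02² + 0.02² + 0.14² + 0.38² + 0.09² + 0.11² + 0.24² = 0.0004 + 0.0004 + 0.0196 + 0.1444 + 0.0081 + 0.0121 + 0.0576 = 0.2426
B_III = 1 / 0.2426 = 4.1220
Σp_IVᵢ² = 0.02² + 0.08² + 0.54² + 0.02² + 0.02² + 0.06² + 0.26² = 0.0004 + 0.0064 + 0.2916 + 0.0004 + 0.0004 + 0.0036 + 0.0676 = 0.3704
B_IV = 1 / 0.3704 = 2.6998
Σp_Iᵢ² = 0.02² + 0.09² + 0.35² + 0.02² + 0.18² + 0.02² + 0.32² = 0.0004 + 0.0081 + 0.1225 + 0.0004 + 0.0324 + 0.0004 + 0.1024 = 0.2666
B_I = 1 / 0.2666 = 3.7509
Σp_IIᵢ² = 0.12² + 0.11² + 0.04² + 0.15² + 0.17² + 0.25² + 0.16² = 0.0144 + 0.0121 + 0.0016 + 0.0225 + 0.0289 + 0.0625 + 0.0256 = 0.1676
B_II = 1 / 0.1676 = 5.9666
Highest B → broadest niche (most generalist): morphospecies II (B = 5.97).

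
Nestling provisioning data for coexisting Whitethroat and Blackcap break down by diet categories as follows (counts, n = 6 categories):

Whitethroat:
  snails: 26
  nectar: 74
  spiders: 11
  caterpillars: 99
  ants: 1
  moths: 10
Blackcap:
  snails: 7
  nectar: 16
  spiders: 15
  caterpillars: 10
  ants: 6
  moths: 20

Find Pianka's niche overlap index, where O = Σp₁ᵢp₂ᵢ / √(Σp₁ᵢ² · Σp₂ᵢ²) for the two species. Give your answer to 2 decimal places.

Proportions for Whitethroat (n=221): 26/221=0.1176, 74/221=0.3348, 11/221=0.0498, 99/221=0.4480, 1/221=0.0045, 10/221=0.0452
Proportions for Blackcap (n=74): 7/74=0.0946, 16/74=0.2162, 15/74=0.2027, 10/74=0.1351, 6/74=0.0811, 20/74=0.2703
Σ p₁ᵢp₂ᵢ = 0.011125 + 0.072384 + 0.010094 + 0.060525 + 0.000365 + 0.012218 = 0.166711
Σp_1ᵢ² = 0.1176² + 0.3348² + 0.0498² + 0.4480² + 0.0045² + 0.0452² = 0.013830 + 0.112091 + 0.002480 + 0.200704 + 0.000020 + 0.002043 = 0.331168
Σp_2ᵢ² = 0.0946² + 0.2162² + 0.2027² + 0.1351² + 0.0811² + 0.2703² = 0.008949 + 0.046742 + 0.041087 + 0.018252 + 0.006577 + 0.073062 = 0.194669
O = 0.166711 / √(0.331168 × 0.194669) = 0.166711 / 0.2539058 = 0.6566

0.66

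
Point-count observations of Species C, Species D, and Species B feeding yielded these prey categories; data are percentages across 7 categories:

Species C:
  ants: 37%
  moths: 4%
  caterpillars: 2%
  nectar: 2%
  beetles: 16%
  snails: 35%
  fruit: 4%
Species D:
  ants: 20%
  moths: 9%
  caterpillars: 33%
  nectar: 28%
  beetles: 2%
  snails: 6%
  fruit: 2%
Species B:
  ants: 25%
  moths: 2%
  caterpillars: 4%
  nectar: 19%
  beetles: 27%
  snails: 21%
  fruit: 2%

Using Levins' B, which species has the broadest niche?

Convert percentages to proportions (divide by 100).
Σp_Cᵢ² = 0.37² + 0.04² + 0.02² + 0.02² + 0.16² + 0.35² + 0.04² = 0.1369 + 0.0016 + 0.0004 + 0.0004 + 0.0256 + 0.1225 + 0.0016 = 0.2890
B_C = 1 / 0.2890 = 3.4602
Σp_Dᵢ² = 0.20² + 0.09² + 0.33² + 0.28² + 0.02² + 0.06² + 0.02² = 0.0400 + 0.0081 + 0.1089 + 0.0784 + 0.0004 + 0.0036 + 0.0004 = 0.2398
B_D = 1 / 0.2398 = 4.1701
Σp_Bᵢ² = 0.25² + 0.02² + 0.04² + 0.19² + 0.27² + 0.21² + 0.02² = 0.0625 + 0.0004 + 0.0016 + 0.0361 + 0.0729 + 0.0441 + 0.0004 = 0.2180
B_B = 1 / 0.2180 = 4.5872
Highest B → broadest niche (most generalist): Species B (B = 4.59).

Species B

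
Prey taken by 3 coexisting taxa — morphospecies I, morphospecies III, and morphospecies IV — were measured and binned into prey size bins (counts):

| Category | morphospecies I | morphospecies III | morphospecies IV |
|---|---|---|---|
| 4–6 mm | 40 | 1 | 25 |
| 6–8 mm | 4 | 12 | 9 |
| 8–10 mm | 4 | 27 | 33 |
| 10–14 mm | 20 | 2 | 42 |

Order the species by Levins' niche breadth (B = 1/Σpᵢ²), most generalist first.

Proportions for morphospecies I (n=68): 40/68=0.5882, 4/68=0.0588, 4/68=0.0588, 20/68=0.2941
Proportions for morphospecies III (n=42): 1/42=0.0238, 12/42=0.2857, 27/42=0.6429, 2/42=0.0476
Proportions for morphospecies IV (n=109): 25/109=0.2294, 9/109=0.0826, 33/109=0.3028, 42/109=0.3853
Σp_Iᵢ² = 0.5882² + 0.0588² + 0.0588² + 0.2941² = 0.345979 + 0.003457 + 0.003457 + 0.086495 = 0.439388
B_I = 1 / 0.439388 = 2.2759
Σp_IIIᵢ² = 0.0238² + 0.2857² + 0.6429² + 0.0476² = 0.000566 + 0.081624 + 0.413320 + 0.002266 = 0.497776
B_III = 1 / 0.497776 = 2.0089
Σp_IVᵢ² = 0.2294² + 0.0826² + 0.3028² + 0.3853² = 0.052624 + 0.006823 + 0.091688 + 0.148456 = 0.299591
B_IV = 1 / 0.299591 = 3.3379
Ranking by B (broadest → narrowest): morphospecies IV (3.34) > morphospecies I (2.28) > morphospecies III (2.01)

morphospecies IV > morphospecies I > morphospecies III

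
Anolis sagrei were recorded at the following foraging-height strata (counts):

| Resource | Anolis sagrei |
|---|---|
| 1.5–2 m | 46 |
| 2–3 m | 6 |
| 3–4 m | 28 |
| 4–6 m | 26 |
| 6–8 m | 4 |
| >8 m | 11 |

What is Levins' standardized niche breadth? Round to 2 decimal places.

0.58

Proportions for Anolis sagrei (n=121): 46/121=0.3802, 6/121=0.0496, 28/121=0.2314, 26/121=0.2149, 4/121=0.0331, 11/121=0.0909
Σpᵢ² = 0.3802² + 0.0496² + 0.2314² + 0.2149² + 0.0331² + 0.0909² = 0.144552 + 0.002460 + 0.053546 + 0.046182 + 0.001096 + 0.008263 = 0.256099
B = 1 / 0.256099 = 3.9047
Bₛ = (B − 1)/(n − 1) = (3.9047 − 1)/(6 − 1) = 2.9047/5 = 0.5809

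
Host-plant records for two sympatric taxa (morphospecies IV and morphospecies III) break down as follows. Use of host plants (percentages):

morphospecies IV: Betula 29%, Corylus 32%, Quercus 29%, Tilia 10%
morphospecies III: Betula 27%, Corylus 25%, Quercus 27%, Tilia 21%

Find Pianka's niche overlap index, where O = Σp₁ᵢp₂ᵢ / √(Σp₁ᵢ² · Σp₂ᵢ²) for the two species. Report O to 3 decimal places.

Convert percentages to proportions (divide by 100).
Σ p₁ᵢp₂ᵢ = 0.0783 + 0.0800 + 0.0783 + 0.0210 = 0.2576
Σp_1ᵢ² = 0.29² + 0.32² + 0.29² + 0.10² = 0.0841 + 0.1024 + 0.0841 + 0.0100 = 0.2806
Σp_2ᵢ² = 0.27² + 0.25² + 0.27² + 0.21² = 0.0729 + 0.0625 + 0.0729 + 0.0441 = 0.2524
O = 0.2576 / √(0.2806 × 0.2524) = 0.2576 / 0.266127 = 0.96796

0.968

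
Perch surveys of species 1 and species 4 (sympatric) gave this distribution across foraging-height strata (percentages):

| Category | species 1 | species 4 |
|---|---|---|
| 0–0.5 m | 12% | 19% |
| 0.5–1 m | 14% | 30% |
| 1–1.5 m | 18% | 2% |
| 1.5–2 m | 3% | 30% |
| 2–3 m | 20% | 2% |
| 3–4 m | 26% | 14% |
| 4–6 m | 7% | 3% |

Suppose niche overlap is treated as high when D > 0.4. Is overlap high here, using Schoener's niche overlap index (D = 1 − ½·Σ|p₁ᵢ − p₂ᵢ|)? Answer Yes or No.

Yes

Convert percentages to proportions (divide by 100).
Σ|p₁ᵢ − p₂ᵢ| = 0.07 + 0.16 + 0.16 + 0.27 + 0.18 + 0.12 + 0.04 = 1.00
D = 1 − ½ × 1.00 = 1 − 0.500 = 0.5000
D = 0.5000 > 0.4 → Yes.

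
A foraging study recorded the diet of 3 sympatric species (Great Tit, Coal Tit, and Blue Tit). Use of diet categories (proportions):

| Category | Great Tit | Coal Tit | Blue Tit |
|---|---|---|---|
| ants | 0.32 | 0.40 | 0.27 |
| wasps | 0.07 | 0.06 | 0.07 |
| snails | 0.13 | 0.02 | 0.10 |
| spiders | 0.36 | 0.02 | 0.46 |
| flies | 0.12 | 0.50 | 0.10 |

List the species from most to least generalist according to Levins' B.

Great Tit > Blue Tit > Coal Tit

Σp_Greaᵢ² = 0.32² + 0.07² + 0.13² + 0.36² + 0.12² = 0.1024 + 0.0049 + 0.0169 + 0.1296 + 0.0144 = 0.2682
B_Grea = 1 / 0.2682 = 3.7286
Σp_Coalᵢ² = 0.40² + 0.06² + 0.02² + 0.02² + 0.50² = 0.1600 + 0.0036 + 0.0004 + 0.0004 + 0.2500 = 0.4144
B_Coal = 1 / 0.4144 = 2.4131
Σp_Blueᵢ² = 0.27² + 0.07² + 0.10² + 0.46² + 0.10² = 0.0729 + 0.0049 + 0.0100 + 0.2116 + 0.0100 = 0.3094
B_Blue = 1 / 0.3094 = 3.2321
Ranking by B (broadest → narrowest): Great Tit (3.73) > Blue Tit (3.23) > Coal Tit (2.41)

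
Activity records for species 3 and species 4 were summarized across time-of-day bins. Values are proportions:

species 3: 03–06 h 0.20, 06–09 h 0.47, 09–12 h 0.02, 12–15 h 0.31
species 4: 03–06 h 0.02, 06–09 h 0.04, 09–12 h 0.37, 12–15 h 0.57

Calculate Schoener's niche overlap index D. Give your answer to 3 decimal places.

0.390

Σ|p₁ᵢ − p₂ᵢ| = 0.18 + 0.43 + 0.35 + 0.26 = 1.22
D = 1 − ½ × 1.22 = 1 − 0.610 = 0.39000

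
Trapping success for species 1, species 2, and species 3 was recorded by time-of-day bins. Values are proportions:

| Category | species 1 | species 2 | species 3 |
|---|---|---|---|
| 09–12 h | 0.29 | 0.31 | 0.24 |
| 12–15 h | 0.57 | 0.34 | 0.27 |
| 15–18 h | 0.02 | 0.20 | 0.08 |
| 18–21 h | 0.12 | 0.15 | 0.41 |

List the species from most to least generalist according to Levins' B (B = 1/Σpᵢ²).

Σp_1ᵢ² = 0.29² + 0.57² + 0.02² + 0.12² = 0.0841 + 0.3249 + 0.0004 + 0.0144 = 0.4238
B_1 = 1 / 0.4238 = 2.3596
Σp_2ᵢ² = 0.31² + 0.34² + 0.20² + 0.15² = 0.0961 + 0.1156 + 0.0400 + 0.0225 = 0.2742
B_2 = 1 / 0.2742 = 3.6470
Σp_3ᵢ² = 0.24² + 0.27² + 0.08² + 0.41² = 0.0576 + 0.0729 + 0.0064 + 0.1681 = 0.3050
B_3 = 1 / 0.3050 = 3.2787
Ranking by B (broadest → narrowest): species 2 (3.65) > species 3 (3.28) > species 1 (2.36)

species 2 > species 3 > species 1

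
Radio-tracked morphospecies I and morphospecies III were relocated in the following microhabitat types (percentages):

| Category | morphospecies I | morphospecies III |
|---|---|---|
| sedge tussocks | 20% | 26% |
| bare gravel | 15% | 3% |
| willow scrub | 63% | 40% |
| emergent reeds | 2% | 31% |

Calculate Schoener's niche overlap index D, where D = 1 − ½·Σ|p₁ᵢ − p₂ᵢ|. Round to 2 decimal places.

0.65

Convert percentages to proportions (divide by 100).
Σ|p₁ᵢ − p₂ᵢ| = 0.06 + 0.12 + 0.23 + 0.29 = 0.70
D = 1 − ½ × 0.70 = 1 − 0.350 = 0.6500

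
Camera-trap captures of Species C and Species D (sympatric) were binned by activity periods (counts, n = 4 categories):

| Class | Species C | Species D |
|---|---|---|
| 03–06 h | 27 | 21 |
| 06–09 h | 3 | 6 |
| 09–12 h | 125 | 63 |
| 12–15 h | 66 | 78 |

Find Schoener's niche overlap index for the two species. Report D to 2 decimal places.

Proportions for Species C (n=221): 27/221=0.1222, 3/221=0.0136, 125/221=0.5656, 66/221=0.2986
Proportions for Species D (n=168): 21/168=0.1250, 6/168=0.0357, 63/168=0.3750, 78/168=0.4643
Σ|p₁ᵢ − p₂ᵢ| = 0.0028 + 0.0221 + 0.1906 + 0.1657 = 0.3812
D = 1 − ½ × 0.3812 = 1 − 0.19060 = 0.80940

0.81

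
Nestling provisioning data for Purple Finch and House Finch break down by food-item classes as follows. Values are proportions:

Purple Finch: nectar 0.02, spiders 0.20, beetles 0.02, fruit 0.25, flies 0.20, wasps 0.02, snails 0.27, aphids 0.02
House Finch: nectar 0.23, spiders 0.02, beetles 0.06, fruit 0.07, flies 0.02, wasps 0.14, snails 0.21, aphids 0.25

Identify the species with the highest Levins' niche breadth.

Σp_Purpᵢ² = 0.02² + 0.20² + 0.02² + 0.25² + 0.20² + 0.02² + 0.27² + 0.02² = 0.0004 + 0.0400 + 0.0004 + 0.0625 + 0.0400 + 0.0004 + 0.0729 + 0.0004 = 0.2170
B_Purp = 1 / 0.2170 = 4.6083
Σp_Housᵢ² = 0.23² + 0.02² + 0.06² + 0.07² + 0.02² + 0.14² + 0.21² + 0.25² = 0.0529 + 0.0004 + 0.0036 + 0.0049 + 0.0004 + 0.0196 + 0.0441 + 0.0625 = 0.1884
B_Hous = 1 / 0.1884 = 5.3079
Highest B → broadest niche (most generalist): House Finch (B = 5.31).

House Finch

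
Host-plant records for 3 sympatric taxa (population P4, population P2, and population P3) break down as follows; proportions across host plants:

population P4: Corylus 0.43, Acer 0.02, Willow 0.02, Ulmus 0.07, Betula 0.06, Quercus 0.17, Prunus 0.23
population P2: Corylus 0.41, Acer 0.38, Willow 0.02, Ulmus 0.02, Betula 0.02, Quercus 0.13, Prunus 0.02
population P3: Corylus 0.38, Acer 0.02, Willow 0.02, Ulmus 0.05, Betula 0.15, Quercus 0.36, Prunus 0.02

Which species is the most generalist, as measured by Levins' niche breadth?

Σp_P4ᵢ² = 0.43² + 0.02² + 0.02² + 0.07² + 0.06² + 0.17² + 0.23² = 0.1849 + 0.0004 + 0.0004 + 0.0049 + 0.0036 + 0.0289 + 0.0529 = 0.2760
B_P4 = 1 / 0.2760 = 3.6232
Σp_P2ᵢ² = 0.41² + 0.38² + 0.02² + 0.02² + 0.02² + 0.13² + 0.02² = 0.1681 + 0.1444 + 0.0004 + 0.0004 + 0.0004 + 0.0169 + 0.0004 = 0.3310
B_P2 = 1 / 0.3310 = 3.0211
Σp_P3ᵢ² = 0.38² + 0.02² + 0.02² + 0.05² + 0.15² + 0.36² + 0.02² = 0.1444 + 0.0004 + 0.0004 + 0.0025 + 0.0225 + 0.1296 + 0.0004 = 0.3002
B_P3 = 1 / 0.3002 = 3.3311
Highest B → broadest niche (most generalist): population P4 (B = 3.62).

population P4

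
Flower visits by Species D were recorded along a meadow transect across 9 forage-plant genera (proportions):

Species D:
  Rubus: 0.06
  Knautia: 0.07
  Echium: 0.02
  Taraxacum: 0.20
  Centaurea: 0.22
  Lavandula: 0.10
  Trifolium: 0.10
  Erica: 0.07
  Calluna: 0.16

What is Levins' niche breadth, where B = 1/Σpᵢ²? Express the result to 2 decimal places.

6.77

Σpᵢ² = 0.06² + 0.07² + 0.02² + 0.20² + 0.22² + 0.10² + 0.10² + 0.07² + 0.16² = 0.0036 + 0.0049 + 0.0004 + 0.0400 + 0.0484 + 0.0100 + 0.0100 + 0.0049 + 0.0256 = 0.1478
B = 1 / 0.1478 = 6.7659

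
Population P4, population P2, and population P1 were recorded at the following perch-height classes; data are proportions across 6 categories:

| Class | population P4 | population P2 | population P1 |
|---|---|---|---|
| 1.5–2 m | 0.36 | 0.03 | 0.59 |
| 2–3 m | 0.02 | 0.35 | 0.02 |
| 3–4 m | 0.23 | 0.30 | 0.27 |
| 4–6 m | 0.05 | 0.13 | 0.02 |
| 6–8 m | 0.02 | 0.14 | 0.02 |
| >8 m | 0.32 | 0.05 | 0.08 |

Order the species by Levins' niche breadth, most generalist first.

Σp_P4ᵢ² = 0.36² + 0.02² + 0.23² + 0.05² + 0.02² + 0.32² = 0.1296 + 0.0004 + 0.0529 + 0.0025 + 0.0004 + 0.1024 = 0.2882
B_P4 = 1 / 0.2882 = 3.4698
Σp_P2ᵢ² = 0.03² + 0.35² + 0.30² + 0.13² + 0.14² + 0.05² = 0.0009 + 0.1225 + 0.0900 + 0.0169 + 0.0196 + 0.0025 = 0.2524
B_P2 = 1 / 0.2524 = 3.9620
Σp_P1ᵢ² = 0.59² + 0.02² + 0.27² + 0.02² + 0.02² + 0.08² = 0.3481 + 0.0004 + 0.0729 + 0.0004 + 0.0004 + 0.0064 = 0.4286
B_P1 = 1 / 0.4286 = 2.3332
Ranking by B (broadest → narrowest): population P2 (3.96) > population P4 (3.47) > population P1 (2.33)

population P2 > population P4 > population P1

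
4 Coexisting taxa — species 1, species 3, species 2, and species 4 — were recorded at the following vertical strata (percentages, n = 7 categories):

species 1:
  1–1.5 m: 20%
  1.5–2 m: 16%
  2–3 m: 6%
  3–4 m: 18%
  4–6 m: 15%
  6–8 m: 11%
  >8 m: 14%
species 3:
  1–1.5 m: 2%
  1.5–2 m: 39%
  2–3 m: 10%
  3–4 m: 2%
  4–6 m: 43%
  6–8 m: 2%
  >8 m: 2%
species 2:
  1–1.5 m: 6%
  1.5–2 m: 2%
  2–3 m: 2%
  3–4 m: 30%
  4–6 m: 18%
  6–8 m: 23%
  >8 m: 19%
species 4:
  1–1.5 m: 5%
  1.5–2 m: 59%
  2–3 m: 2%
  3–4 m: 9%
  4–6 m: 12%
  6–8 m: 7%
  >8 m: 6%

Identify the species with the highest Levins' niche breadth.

species 1

Convert percentages to proportions (divide by 100).
Σp_1ᵢ² = 0.20² + 0.16² + 0.06² + 0.18² + 0.15² + 0.11² + 0.14² = 0.0400 + 0.0256 + 0.0036 + 0.0324 + 0.0225 + 0.0121 + 0.0196 = 0.1558
B_1 = 1 / 0.1558 = 6.4185
Σp_3ᵢ² = 0.02² + 0.39² + 0.10² + 0.02² + 0.43² + 0.02² + 0.02² = 0.0004 + 0.1521 + 0.0100 + 0.0004 + 0.1849 + 0.0004 + 0.0004 = 0.3486
B_3 = 1 / 0.3486 = 2.8686
Σp_2ᵢ² = 0.06² + 0.02² + 0.02² + 0.30² + 0.18² + 0.23² + 0.19² = 0.0036 + 0.0004 + 0.0004 + 0.0900 + 0.0324 + 0.0529 + 0.0361 = 0.2158
B_2 = 1 / 0.2158 = 4.6339
Σp_4ᵢ² = 0.05² + 0.59² + 0.02² + 0.09² + 0.12² + 0.07² + 0.06² = 0.0025 + 0.3481 + 0.0004 + 0.0081 + 0.0144 + 0.0049 + 0.0036 = 0.3820
B_4 = 1 / 0.3820 = 2.6178
Highest B → broadest niche (most generalist): species 1 (B = 6.42).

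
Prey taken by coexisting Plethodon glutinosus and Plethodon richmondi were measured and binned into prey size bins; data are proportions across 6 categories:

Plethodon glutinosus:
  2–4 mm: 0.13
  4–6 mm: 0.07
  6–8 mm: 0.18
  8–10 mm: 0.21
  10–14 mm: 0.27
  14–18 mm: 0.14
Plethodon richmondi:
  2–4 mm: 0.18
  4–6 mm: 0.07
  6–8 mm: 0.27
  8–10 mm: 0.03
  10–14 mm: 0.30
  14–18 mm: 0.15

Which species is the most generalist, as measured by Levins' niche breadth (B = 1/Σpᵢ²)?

Σp_glutᵢ² = 0.13² + 0.07² + 0.18² + 0.21² + 0.27² + 0.14² = 0.0169 + 0.0049 + 0.0324 + 0.0441 + 0.0729 + 0.0196 = 0.1908
B_glut = 1 / 0.1908 = 5.2411
Σp_richᵢ² = 0.18² + 0.07² + 0.27² + 0.03² + 0.30² + 0.15² = 0.0324 + 0.0049 + 0.0729 + 0.0009 + 0.0900 + 0.0225 = 0.2236
B_rich = 1 / 0.2236 = 4.4723
Highest B → broadest niche (most generalist): Plethodon glutinosus (B = 5.24).

Plethodon glutinosus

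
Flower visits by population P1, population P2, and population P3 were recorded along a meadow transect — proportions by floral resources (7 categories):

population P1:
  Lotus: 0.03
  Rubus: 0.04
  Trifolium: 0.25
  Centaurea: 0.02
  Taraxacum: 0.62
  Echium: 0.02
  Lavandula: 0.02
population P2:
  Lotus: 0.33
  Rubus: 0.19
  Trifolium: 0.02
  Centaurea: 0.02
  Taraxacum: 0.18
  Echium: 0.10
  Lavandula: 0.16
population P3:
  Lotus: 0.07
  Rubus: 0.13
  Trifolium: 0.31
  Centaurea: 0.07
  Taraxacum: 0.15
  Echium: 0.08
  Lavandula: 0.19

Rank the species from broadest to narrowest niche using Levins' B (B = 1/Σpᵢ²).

Σp_P1ᵢ² = 0.03² + 0.04² + 0.25² + 0.02² + 0.62² + 0.02² + 0.02² = 0.0009 + 0.0016 + 0.0625 + 0.0004 + 0.3844 + 0.0004 + 0.0004 = 0.4506
B_P1 = 1 / 0.4506 = 2.2193
Σp_P2ᵢ² = 0.33² + 0.19² + 0.02² + 0.02² + 0.18² + 0.10² + 0.16² = 0.1089 + 0.0361 + 0.0004 + 0.0004 + 0.0324 + 0.0100 + 0.0256 = 0.2138
B_P2 = 1 / 0.2138 = 4.6773
Σp_P3ᵢ² = 0.07² + 0.13² + 0.31² + 0.07² + 0.15² + 0.08² + 0.19² = 0.0049 + 0.0169 + 0.0961 + 0.0049 + 0.0225 + 0.0064 + 0.0361 = 0.1878
B_P3 = 1 / 0.1878 = 5.3248
Ranking by B (broadest → narrowest): population P3 (5.32) > population P2 (4.68) > population P1 (2.22)

population P3 > population P2 > population P1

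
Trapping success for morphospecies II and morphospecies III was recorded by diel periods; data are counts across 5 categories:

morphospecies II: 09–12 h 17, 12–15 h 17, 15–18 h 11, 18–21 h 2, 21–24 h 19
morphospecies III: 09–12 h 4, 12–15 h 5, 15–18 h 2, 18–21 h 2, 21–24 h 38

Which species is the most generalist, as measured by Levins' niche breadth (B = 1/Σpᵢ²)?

Proportions for morphospecies II (n=66): 17/66=0.2576, 17/66=0.2576, 11/66=0.1667, 2/66=0.0303, 19/66=0.2879
Proportions for morphospecies III (n=51): 4/51=0.0784, 5/51=0.0980, 2/51=0.0392, 2/51=0.0392, 38/51=0.7451
Σp_IIᵢ² = 0.2576² + 0.2576² + 0.1667² + 0.0303² + 0.2879² = 0.066358 + 0.066358 + 0.027789 + 0.000918 + 0.082886 = 0.244309
B_II = 1 / 0.244309 = 4.0932
Σp_IIIᵢ² = 0.0784² + 0.0980² + 0.0392² + 0.0392² + 0.7451² = 0.006147 + 0.009604 + 0.001537 + 0.001537 + 0.555174 = 0.573999
B_III = 1 / 0.573999 = 1.7422
Highest B → broadest niche (most generalist): morphospecies II (B = 4.09).

morphospecies II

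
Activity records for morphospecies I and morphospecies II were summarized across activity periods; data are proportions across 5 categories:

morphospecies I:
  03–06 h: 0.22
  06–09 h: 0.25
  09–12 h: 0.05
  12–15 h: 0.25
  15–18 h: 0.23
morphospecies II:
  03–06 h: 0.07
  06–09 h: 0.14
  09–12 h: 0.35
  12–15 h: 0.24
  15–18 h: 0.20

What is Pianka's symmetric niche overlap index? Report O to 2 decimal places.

0.74

Σ p₁ᵢp₂ᵢ = 0.0154 + 0.0350 + 0.0175 + 0.0600 + 0.0460 = 0.1739
Σp_1ᵢ² = 0.22² + 0.25² + 0.05² + 0.25² + 0.23² = 0.0484 + 0.0625 + 0.0025 + 0.0625 + 0.0529 = 0.2288
Σp_2ᵢ² = 0.07² + 0.14² + 0.35² + 0.24² + 0.20² = 0.0049 + 0.0196 + 0.1225 + 0.0576 + 0.0400 = 0.2446
O = 0.1739 / √(0.2288 × 0.2446) = 0.1739 / 0.23657 = 0.7351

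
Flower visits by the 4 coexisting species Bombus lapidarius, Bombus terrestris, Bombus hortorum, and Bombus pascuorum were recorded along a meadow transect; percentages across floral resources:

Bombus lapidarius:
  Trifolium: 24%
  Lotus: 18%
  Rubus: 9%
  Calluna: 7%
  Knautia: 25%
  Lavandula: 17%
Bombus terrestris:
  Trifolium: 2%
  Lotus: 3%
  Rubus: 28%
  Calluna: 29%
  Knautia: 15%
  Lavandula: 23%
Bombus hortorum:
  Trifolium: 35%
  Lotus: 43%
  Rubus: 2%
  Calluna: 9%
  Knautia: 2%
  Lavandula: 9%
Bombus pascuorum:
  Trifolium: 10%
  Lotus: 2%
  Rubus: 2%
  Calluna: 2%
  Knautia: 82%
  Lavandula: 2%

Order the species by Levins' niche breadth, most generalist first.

Convert percentages to proportions (divide by 100).
Σp_lapiᵢ² = 0.24² + 0.18² + 0.09² + 0.07² + 0.25² + 0.17² = 0.0576 + 0.0324 + 0.0081 + 0.0049 + 0.0625 + 0.0289 = 0.1944
B_lapi = 1 / 0.1944 = 5.1440
Σp_terrᵢ² = 0.02² + 0.03² + 0.28² + 0.29² + 0.15² + 0.23² = 0.0004 + 0.0009 + 0.0784 + 0.0841 + 0.0225 + 0.0529 = 0.2392
B_terr = 1 / 0.2392 = 4.1806
Σp_hortᵢ² = 0.35² + 0.43² + 0.02² + 0.09² + 0.02² + 0.09² = 0.1225 + 0.1849 + 0.0004 + 0.0081 + 0.0004 + 0.0081 = 0.3244
B_hort = 1 / 0.3244 = 3.0826
Σp_pascᵢ² = 0.10² + 0.02² + 0.02² + 0.02² + 0.82² + 0.02² = 0.0100 + 0.0004 + 0.0004 + 0.0004 + 0.6724 + 0.0004 = 0.6840
B_pasc = 1 / 0.6840 = 1.4620
Ranking by B (broadest → narrowest): Bombus lapidarius (5.14) > Bombus terrestris (4.18) > Bombus hortorum (3.08) > Bombus pascuorum (1.46)

Bombus lapidarius > Bombus terrestris > Bombus hortorum > Bombus pascuorum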